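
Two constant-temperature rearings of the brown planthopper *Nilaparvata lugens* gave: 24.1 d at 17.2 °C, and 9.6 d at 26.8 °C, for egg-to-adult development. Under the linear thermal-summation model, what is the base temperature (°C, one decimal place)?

Under the model K = D·(T − T_b), so D₁·(T₁ − T_b) = D₂·(T₂ − T_b).
24.1·(17.2 − T_b) = 9.6·(26.8 − T_b)
T_b = (24.1·17.2 − 9.6·26.8) / (24.1 − 9.6) = 157.24 / 14.5 = 10.844 °C ≈ 10.8 °C.

10.8 °C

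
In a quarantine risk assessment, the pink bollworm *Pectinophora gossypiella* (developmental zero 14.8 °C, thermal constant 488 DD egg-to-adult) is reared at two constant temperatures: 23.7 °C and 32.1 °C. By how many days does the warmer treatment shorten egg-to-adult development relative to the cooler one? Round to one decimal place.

At 23.7 °C: 488 / (23.7 − 14.8) = 488 / 8.9 = 54.831 d.
At 32.1 °C: 488 / (32.1 − 14.8) = 488 / 17.3 = 28.208 d.
Difference = |54.831 − 28.208| = 26.623 ≈ 26.6 days.

26.6 days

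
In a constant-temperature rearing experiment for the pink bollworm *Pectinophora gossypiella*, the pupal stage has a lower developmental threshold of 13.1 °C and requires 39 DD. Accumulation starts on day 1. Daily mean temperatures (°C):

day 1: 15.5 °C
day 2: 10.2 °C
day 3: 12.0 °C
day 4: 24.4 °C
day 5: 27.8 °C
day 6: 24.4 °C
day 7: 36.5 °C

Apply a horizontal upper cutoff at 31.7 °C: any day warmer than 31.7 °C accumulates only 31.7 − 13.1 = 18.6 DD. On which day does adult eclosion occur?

Daily DD above 13.1 °C (capped at 18.6): 2.4, 0.0, 0.0, 11.3, 14.7, 11.3, 18.6.
Cumulative: 2.4, 2.4, 2.4, 13.7, 28.4, 39.7, 58.3.
The total first reaches 39 DD on day 6.

day 6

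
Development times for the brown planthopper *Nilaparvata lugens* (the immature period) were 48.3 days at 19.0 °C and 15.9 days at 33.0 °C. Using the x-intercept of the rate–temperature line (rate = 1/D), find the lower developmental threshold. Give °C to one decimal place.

Under the model K = D·(T − T_b), so D₁·(T₁ − T_b) = D₂·(T₂ − T_b).
48.3·(19.0 − T_b) = 15.9·(33.0 − T_b)
T_b = (48.3·19.0 − 15.9·33.0) / (48.3 − 15.9) = 393.00 / 32.4 = 12.130 °C ≈ 12.1 °C.

12.1 °C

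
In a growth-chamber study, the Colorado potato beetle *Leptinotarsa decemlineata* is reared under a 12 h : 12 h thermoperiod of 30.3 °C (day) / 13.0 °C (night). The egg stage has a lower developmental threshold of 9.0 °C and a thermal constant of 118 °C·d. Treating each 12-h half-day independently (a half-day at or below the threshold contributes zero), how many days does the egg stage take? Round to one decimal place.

Day half: max(0, 30.3 − 9.0) × 0.5 = 21.3 × 0.5 = 10.65 DD.
Night half: max(0, 13.0 − 9.0) × 0.5 = 4.0 × 0.5 = 2.00 DD.
Per 24 h: 12.65 DD/day.
Duration = 118 / 12.65 = 9.328 ≈ 9.3 days.

9.3 days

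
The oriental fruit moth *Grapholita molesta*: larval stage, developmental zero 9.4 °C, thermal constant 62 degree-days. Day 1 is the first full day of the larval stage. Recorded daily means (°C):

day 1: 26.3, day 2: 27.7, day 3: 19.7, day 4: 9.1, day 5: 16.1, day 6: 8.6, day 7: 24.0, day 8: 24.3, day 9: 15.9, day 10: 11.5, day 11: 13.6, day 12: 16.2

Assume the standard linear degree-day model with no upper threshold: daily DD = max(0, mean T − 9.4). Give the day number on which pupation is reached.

day 7

Daily DD above 9.4 °C: 16.9, 18.3, 10.3, 0.0, 6.7, 0.0, 14.6, 14.9, 6.5, 2.1, 4.2, 6.8.
Cumulative: 16.9, 35.2, 45.5, 45.5, 52.2, 52.2, 66.8, 81.7, 88.2, 90.3, 94.5, 101.3.
The total first reaches 62 DD on day 7.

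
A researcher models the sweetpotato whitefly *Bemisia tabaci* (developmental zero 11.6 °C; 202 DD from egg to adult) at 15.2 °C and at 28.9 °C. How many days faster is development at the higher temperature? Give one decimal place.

At 15.2 °C: 202 / (15.2 − 11.6) = 202 / 3.6 = 56.111 d.
At 28.9 °C: 202 / (28.9 − 11.6) = 202 / 17.3 = 11.676 d.
Difference = |56.111 − 11.676| = 44.435 ≈ 44.4 days.

44.4 days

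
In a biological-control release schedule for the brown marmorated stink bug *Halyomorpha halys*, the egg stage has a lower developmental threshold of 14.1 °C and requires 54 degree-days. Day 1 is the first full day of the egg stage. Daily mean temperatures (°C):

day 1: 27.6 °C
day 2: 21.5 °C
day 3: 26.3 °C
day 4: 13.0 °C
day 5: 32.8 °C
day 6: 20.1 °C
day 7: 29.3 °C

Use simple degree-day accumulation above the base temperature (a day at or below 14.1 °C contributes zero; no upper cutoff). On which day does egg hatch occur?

day 6

Daily DD above 14.1 °C: 13.5, 7.4, 12.2, 0.0, 18.7, 6.0, 15.2.
Cumulative: 13.5, 20.9, 33.1, 33.1, 51.8, 57.8, 73.0.
The total first reaches 54 DD on day 6.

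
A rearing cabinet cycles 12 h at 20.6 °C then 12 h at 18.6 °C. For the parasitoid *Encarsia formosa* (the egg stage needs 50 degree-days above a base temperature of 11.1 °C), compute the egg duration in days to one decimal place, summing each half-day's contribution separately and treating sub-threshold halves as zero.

5.9 days

Day half: max(0, 20.6 − 11.1) × 0.5 = 9.5 × 0.5 = 4.75 DD.
Night half: max(0, 18.6 − 11.1) × 0.5 = 7.5 × 0.5 = 3.75 DD.
Per 24 h: 8.50 DD/day.
Duration = 50 / 8.50 = 5.882 ≈ 5.9 days.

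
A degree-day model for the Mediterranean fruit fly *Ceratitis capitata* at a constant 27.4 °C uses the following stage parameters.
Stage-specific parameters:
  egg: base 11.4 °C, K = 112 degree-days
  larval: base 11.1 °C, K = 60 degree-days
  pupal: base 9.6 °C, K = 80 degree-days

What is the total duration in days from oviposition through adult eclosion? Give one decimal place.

15.2 days

egg: 112 / (27.4 − 11.4) = 112 / 16.0 = 7.000 d.
larval: 60 / (27.4 − 11.1) = 60 / 16.3 = 3.681 d.
pupal: 80 / (27.4 − 9.6) = 80 / 17.8 = 4.494 d.
Sum = 15.175 ≈ 15.2 days.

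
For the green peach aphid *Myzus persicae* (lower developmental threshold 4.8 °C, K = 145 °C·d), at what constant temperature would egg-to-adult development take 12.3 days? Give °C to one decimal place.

Required daily accumulation = 145 / 12.3 = 11.789 DD/day.
T = T_base + 11.789 = 4.8 + 11.789 = 16.589 ≈ 16.6 °C.

16.6 °C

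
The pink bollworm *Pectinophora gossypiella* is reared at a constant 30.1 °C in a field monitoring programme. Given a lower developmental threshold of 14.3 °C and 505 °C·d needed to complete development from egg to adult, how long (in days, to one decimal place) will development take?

Daily accumulation = 30.1 − 14.3 = 15.8 DD/day.
Duration = 505 / 15.8 = 31.962 ≈ 32.0 days.

32.0 days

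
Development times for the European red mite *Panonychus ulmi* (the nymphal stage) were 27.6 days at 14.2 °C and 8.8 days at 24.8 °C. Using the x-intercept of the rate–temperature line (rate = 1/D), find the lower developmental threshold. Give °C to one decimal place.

Equal thermal constants: D₁(T₁ − T_b) = D₂(T₂ − T_b).
27.6·(14.2 − T_b) = 8.8·(24.8 − T_b)
T_b = (27.6·14.2 − 8.8·24.8) / (27.6 − 8.8) = 173.68 / 18.8 = 9.238 °C ≈ 9.2 °C.

9.2 °C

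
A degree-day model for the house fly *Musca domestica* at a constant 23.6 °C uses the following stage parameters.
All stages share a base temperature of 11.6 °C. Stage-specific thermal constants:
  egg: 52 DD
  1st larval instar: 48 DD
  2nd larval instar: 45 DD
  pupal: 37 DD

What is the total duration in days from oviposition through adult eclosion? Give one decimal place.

15.2 days

Daily accumulation at 23.6 °C = 23.6 − 11.6 = 12.0 DD/day.
Total K = 52 + 48 + 45 + 37 = 182 DD.
Total duration = 182 / 12.0 = 15.167 ≈ 15.2 days.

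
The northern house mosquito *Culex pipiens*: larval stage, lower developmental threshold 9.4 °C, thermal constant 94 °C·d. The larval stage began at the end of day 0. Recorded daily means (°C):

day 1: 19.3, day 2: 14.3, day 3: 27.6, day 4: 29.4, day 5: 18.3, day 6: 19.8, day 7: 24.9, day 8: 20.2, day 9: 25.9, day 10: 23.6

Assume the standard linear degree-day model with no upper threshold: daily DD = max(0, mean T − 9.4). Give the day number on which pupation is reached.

day 8

Daily DD above 9.4 °C: 9.9, 4.9, 18.2, 20.0, 8.9, 10.4, 15.5, 10.8, 16.5, 14.2.
Cumulative: 9.9, 14.8, 33.0, 53.0, 61.9, 72.3, 87.8, 98.6, 115.1, 129.3.
The total first reaches 94 DD on day 8.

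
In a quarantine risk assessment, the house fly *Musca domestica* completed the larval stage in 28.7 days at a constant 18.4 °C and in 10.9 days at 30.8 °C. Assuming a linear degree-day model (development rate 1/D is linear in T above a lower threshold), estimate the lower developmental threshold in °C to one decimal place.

Equal thermal constants: D₁(T₁ − T_b) = D₂(T₂ − T_b).
28.7·(18.4 − T_b) = 10.9·(30.8 − T_b)
T_b = (28.7·18.4 − 10.9·30.8) / (28.7 − 10.9) = 192.36 / 17.8 = 10.807 °C ≈ 10.8 °C.

10.8 °C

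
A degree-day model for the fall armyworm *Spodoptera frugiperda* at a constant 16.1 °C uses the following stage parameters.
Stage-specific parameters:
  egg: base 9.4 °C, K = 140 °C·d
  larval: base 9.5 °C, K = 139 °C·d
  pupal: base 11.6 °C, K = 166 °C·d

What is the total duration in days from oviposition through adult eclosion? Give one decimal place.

78.8 days

egg: 140 / (16.1 − 9.4) = 140 / 6.7 = 20.896 d.
larval: 139 / (16.1 − 9.5) = 139 / 6.6 = 21.061 d.
pupal: 166 / (16.1 − 11.6) = 166 / 4.5 = 36.889 d.
Sum = 78.845 ≈ 78.8 days.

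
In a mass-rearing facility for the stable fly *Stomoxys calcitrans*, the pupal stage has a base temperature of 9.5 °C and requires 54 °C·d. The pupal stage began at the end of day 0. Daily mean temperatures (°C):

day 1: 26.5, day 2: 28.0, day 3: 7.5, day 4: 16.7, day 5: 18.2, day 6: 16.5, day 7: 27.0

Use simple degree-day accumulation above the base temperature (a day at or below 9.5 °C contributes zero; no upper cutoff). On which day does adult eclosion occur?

Daily DD above 9.5 °C: 17.0, 18.5, 0.0, 7.2, 8.7, 7.0, 17.5.
Cumulative: 17.0, 35.5, 35.5, 42.7, 51.4, 58.4, 75.9.
The total first reaches 54 DD on day 6.

day 6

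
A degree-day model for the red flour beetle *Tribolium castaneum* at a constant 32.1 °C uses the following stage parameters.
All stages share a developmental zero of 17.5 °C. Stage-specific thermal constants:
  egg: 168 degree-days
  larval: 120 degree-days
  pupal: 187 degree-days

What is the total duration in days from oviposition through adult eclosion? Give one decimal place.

32.5 days

Daily accumulation at 32.1 °C = 32.1 − 17.5 = 14.6 DD/day.
Total K = 168 + 120 + 187 = 475 DD.
Total duration = 475 / 14.6 = 32.534 ≈ 32.5 days.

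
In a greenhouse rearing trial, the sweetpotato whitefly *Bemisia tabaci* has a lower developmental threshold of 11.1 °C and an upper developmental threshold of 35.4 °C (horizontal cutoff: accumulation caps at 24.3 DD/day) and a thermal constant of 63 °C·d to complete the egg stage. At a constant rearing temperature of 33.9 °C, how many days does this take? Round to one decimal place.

Daily accumulation = 33.9 − 11.1 = 22.8 DD/day.
Duration = 63 / 22.8 = 2.763 ≈ 2.8 days.

2.8 days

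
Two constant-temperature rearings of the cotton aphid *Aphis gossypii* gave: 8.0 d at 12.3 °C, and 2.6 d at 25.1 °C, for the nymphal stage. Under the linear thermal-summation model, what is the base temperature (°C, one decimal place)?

Equal thermal constants: D₁(T₁ − T_b) = D₂(T₂ − T_b).
8.0·(12.3 − T_b) = 2.6·(25.1 − T_b)
T_b = (8.0·12.3 − 2.6·25.1) / (8.0 − 2.6) = 33.14 / 5.4 = 6.137 °C ≈ 6.1 °C.

6.1 °C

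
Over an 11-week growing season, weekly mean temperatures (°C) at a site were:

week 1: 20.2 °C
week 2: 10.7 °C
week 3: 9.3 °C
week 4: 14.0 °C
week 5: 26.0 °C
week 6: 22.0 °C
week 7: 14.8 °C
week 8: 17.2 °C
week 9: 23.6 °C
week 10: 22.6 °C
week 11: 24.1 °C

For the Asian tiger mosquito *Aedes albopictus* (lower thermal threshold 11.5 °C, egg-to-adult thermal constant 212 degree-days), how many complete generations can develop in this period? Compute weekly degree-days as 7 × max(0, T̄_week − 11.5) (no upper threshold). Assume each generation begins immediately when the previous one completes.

2 generations

Weekly DD (7 × max(0, T̄ − 11.5)): 60.9, 0.0, 0.0, 17.5, 101.5, 73.5, 23.1, 39.9, 84.7, 77.7, 88.2.
Season total = 567.0 DD.
Complete generations = ⌊567.0 / 212⌋ = 2.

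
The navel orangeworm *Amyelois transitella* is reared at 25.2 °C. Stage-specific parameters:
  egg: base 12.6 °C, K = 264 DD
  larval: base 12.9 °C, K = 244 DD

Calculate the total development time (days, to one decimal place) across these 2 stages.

40.8 days

egg: 264 / (25.2 − 12.6) = 264 / 12.6 = 20.952 d.
larval: 244 / (25.2 − 12.9) = 244 / 12.3 = 19.837 d.
Sum = 40.790 ≈ 40.8 days.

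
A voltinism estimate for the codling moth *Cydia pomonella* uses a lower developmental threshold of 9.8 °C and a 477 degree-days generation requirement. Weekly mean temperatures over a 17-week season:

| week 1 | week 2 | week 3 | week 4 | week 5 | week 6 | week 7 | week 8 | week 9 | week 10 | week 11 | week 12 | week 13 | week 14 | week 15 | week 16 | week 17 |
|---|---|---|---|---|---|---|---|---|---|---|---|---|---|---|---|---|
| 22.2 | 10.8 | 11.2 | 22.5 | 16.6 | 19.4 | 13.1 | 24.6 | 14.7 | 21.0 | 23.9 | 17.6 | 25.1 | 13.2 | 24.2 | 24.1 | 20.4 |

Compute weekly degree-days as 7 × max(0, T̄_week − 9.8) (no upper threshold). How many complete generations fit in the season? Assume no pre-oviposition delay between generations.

Weekly DD (7 × max(0, T̄ − 9.8)): 86.8, 7.0, 9.8, 88.9, 47.6, 67.2, 23.1, 103.6, 34.3, 78.4, 98.7, 54.6, 107.1, 23.8, 100.8, 100.1, 74.2.
Season total = 1106.0 DD.
Complete generations = ⌊1106.0 / 477⌋ = 2.

2 generations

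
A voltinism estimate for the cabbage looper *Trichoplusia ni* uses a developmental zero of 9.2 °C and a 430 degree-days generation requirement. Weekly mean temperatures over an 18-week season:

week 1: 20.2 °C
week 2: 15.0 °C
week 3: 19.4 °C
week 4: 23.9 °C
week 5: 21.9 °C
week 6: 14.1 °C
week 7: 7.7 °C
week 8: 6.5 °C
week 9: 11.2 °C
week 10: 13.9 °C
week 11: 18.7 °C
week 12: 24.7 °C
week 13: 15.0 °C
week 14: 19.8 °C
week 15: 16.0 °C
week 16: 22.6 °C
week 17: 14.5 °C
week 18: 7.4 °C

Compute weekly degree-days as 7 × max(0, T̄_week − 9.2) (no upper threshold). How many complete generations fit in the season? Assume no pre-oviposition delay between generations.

Weekly DD (7 × max(0, T̄ − 9.2)): 77.0, 40.6, 71.4, 102.9, 88.9, 34.3, 0.0, 0.0, 14.0, 32.9, 66.5, 108.5, 40.6, 74.2, 47.6, 93.8, 37.1, 0.0.
Season total = 930.3 DD.
Complete generations = ⌊930.3 / 430⌋ = 2.

2 generations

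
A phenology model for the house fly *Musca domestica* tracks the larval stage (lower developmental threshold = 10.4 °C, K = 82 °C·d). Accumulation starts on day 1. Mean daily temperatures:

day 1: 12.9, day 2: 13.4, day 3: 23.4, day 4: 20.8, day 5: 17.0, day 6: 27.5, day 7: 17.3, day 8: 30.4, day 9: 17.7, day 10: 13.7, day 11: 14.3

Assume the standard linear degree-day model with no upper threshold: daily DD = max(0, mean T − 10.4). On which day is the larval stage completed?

day 9

Daily DD above 10.4 °C: 2.5, 3.0, 13.0, 10.4, 6.6, 17.1, 6.9, 20.0, 7.3, 3.3, 3.9.
Cumulative: 2.5, 5.5, 18.5, 28.9, 35.5, 52.6, 59.5, 79.5, 86.8, 90.1, 94.0.
The total first reaches 82 DD on day 9.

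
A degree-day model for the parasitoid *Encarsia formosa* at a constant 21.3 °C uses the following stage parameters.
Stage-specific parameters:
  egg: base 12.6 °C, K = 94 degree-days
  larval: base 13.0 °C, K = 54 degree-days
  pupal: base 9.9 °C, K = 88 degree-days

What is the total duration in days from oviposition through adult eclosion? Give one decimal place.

25.0 days

egg: 94 / (21.3 − 12.6) = 94 / 8.7 = 10.805 d.
larval: 54 / (21.3 − 13.0) = 54 / 8.3 = 6.506 d.
pupal: 88 / (21.3 − 9.9) = 88 / 11.4 = 7.719 d.
Sum = 25.030 ≈ 25.0 days.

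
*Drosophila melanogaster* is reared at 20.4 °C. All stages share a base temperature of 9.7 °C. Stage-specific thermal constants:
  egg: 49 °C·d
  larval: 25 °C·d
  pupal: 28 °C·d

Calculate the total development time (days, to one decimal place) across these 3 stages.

9.5 days

Daily accumulation at 20.4 °C = 20.4 − 9.7 = 10.7 DD/day.
Total K = 49 + 25 + 28 = 102 DD.
Total duration = 102 / 10.7 = 9.533 ≈ 9.5 days.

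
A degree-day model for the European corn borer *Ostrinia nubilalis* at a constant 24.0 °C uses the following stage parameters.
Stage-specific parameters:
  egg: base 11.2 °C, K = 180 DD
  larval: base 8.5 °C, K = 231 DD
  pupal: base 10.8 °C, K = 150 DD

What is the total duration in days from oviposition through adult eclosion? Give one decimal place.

40.3 days

egg: 180 / (24.0 − 11.2) = 180 / 12.8 = 14.062 d.
larval: 231 / (24.0 − 8.5) = 231 / 15.5 = 14.903 d.
pupal: 150 / (24.0 − 10.8) = 150 / 13.2 = 11.364 d.
Sum = 40.329 ≈ 40.3 days.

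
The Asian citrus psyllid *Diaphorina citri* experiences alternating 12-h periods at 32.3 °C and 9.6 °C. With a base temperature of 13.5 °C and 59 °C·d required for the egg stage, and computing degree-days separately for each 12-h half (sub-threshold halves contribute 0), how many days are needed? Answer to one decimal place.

Day half: max(0, 32.3 − 13.5) × 0.5 = 18.8 × 0.5 = 9.40 DD.
Night half: max(0, 9.6 − 13.5) × 0.5 = 0.0 × 0.5 = 0.00 DD.
Per 24 h: 9.40 DD/day.
Duration = 59 / 9.40 = 6.277 ≈ 6.3 days.

6.3 days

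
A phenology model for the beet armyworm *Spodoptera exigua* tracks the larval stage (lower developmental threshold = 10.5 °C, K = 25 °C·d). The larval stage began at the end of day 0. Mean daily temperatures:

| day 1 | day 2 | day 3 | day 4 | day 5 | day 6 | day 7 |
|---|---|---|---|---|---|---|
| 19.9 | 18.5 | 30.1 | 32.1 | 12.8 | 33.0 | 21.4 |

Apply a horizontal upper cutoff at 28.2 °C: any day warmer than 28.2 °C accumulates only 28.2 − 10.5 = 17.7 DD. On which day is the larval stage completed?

Daily DD above 10.5 °C (capped at 17.7): 9.4, 8.0, 17.7, 17.7, 2.3, 17.7, 10.9.
Cumulative: 9.4, 17.4, 35.1, 52.8, 55.1, 72.8, 83.7.
The total first reaches 25 DD on day 3.

day 3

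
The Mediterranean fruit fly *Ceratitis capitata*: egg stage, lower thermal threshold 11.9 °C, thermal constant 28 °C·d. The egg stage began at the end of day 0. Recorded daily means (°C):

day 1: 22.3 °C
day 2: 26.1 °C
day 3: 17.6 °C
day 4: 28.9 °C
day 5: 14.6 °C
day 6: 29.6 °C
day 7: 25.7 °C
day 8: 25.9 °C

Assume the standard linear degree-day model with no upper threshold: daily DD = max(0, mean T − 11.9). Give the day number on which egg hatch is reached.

Daily DD above 11.9 °C: 10.4, 14.2, 5.7, 17.0, 2.7, 17.7, 13.8, 14.0.
Cumulative: 10.4, 24.6, 30.3, 47.3, 50.0, 67.7, 81.5, 95.5.
The total first reaches 28 DD on day 3.

day 3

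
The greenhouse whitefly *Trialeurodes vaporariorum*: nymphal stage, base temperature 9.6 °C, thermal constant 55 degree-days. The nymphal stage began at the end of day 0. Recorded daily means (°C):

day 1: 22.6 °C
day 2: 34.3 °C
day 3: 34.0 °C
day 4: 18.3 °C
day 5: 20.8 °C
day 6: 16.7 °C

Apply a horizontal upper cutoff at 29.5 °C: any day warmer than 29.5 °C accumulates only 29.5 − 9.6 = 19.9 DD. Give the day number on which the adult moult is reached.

Daily DD above 9.6 °C (capped at 19.9): 13.0, 19.9, 19.9, 8.7, 11.2, 7.1.
Cumulative: 13.0, 32.9, 52.8, 61.5, 72.7, 79.8.
The total first reaches 55 DD on day 4.

day 4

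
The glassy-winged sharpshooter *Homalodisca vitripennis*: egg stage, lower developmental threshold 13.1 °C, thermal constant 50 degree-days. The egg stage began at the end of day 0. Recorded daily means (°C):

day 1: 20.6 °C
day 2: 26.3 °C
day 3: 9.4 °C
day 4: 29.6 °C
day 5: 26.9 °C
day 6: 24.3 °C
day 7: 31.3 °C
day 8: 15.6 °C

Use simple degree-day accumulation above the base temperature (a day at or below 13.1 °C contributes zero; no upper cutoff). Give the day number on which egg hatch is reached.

day 5

Daily DD above 13.1 °C: 7.5, 13.2, 0.0, 16.5, 13.8, 11.2, 18.2, 2.5.
Cumulative: 7.5, 20.7, 20.7, 37.2, 51.0, 62.2, 80.4, 82.9.
The total first reaches 50 DD on day 5.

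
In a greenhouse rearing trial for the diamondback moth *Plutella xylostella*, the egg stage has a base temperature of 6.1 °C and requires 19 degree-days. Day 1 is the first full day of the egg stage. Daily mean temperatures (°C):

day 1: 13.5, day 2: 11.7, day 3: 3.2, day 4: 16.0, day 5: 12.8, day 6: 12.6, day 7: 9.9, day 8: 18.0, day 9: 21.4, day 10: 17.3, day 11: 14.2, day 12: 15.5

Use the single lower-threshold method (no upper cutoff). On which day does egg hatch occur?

day 4

Daily DD above 6.1 °C: 7.4, 5.6, 0.0, 9.9, 6.7, 6.5, 3.8, 11.9, 15.3, 11.2, 8.1, 9.4.
Cumulative: 7.4, 13.0, 13.0, 22.9, 29.6, 36.1, 39.9, 51.8, 67.1, 78.3, 86.4, 95.8.
The total first reaches 19 DD on day 4.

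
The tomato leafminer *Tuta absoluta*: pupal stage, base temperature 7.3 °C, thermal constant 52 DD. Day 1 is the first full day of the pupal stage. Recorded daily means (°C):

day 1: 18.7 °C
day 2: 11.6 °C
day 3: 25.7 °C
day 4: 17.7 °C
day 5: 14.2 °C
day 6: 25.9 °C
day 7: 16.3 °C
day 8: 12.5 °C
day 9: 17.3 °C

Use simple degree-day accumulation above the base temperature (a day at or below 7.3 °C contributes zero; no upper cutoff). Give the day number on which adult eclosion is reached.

Daily DD above 7.3 °C: 11.4, 4.3, 18.4, 10.4, 6.9, 18.6, 9.0, 5.2, 10.0.
Cumulative: 11.4, 15.7, 34.1, 44.5, 51.4, 70.0, 79.0, 84.2, 94.2.
The total first reaches 52 DD on day 6.

day 6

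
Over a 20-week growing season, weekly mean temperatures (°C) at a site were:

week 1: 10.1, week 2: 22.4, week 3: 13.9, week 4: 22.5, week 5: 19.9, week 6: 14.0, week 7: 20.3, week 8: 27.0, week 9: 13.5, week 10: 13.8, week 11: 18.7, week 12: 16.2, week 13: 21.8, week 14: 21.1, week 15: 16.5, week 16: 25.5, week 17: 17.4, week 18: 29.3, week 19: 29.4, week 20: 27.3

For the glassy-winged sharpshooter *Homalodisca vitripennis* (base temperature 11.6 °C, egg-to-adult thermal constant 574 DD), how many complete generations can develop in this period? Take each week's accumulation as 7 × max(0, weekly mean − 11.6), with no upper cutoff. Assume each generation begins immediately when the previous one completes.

Weekly DD (7 × max(0, T̄ − 11.6)): 0.0, 75.6, 16.1, 76.3, 58.1, 16.8, 60.9, 107.8, 13.3, 15.4, 49.7, 32.2, 71.4, 66.5, 34.3, 97.3, 40.6, 123.9, 124.6, 109.9.
Season total = 1190.7 DD.
Complete generations = ⌊1190.7 / 574⌋ = 2.

2 generations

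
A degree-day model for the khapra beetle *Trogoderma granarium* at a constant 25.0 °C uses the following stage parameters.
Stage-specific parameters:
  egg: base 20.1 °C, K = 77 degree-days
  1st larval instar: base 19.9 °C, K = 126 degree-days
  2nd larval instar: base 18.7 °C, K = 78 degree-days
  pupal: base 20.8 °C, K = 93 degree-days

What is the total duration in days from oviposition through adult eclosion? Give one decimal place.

egg: 77 / (25.0 − 20.1) = 77 / 4.9 = 15.714 d.
1st larval instar: 126 / (25.0 − 19.9) = 126 / 5.1 = 24.706 d.
2nd larval instar: 78 / (25.0 − 18.7) = 78 / 6.3 = 12.381 d.
pupal: 93 / (25.0 − 20.8) = 93 / 4.2 = 22.143 d.
Sum = 74.944 ≈ 74.9 days.

74.9 days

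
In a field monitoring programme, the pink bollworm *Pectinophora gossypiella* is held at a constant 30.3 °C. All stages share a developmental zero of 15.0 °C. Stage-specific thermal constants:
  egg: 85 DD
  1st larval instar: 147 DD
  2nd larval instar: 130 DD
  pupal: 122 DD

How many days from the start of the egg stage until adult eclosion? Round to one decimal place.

31.6 days

Daily accumulation at 30.3 °C = 30.3 − 15.0 = 15.3 DD/day.
Total K = 85 + 147 + 130 + 122 = 484 DD.
Total duration = 484 / 15.3 = 31.634 ≈ 31.6 days.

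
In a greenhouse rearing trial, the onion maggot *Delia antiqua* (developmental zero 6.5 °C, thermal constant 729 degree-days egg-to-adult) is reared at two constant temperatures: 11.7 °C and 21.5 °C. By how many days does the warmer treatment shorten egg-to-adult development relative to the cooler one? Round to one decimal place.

91.6 days

At 11.7 °C: 729 / (11.7 − 6.5) = 729 / 5.2 = 140.192 d.
At 21.5 °C: 729 / (21.5 − 6.5) = 729 / 15.0 = 48.600 d.
Difference = |140.192 − 48.600| = 91.592 ≈ 91.6 days.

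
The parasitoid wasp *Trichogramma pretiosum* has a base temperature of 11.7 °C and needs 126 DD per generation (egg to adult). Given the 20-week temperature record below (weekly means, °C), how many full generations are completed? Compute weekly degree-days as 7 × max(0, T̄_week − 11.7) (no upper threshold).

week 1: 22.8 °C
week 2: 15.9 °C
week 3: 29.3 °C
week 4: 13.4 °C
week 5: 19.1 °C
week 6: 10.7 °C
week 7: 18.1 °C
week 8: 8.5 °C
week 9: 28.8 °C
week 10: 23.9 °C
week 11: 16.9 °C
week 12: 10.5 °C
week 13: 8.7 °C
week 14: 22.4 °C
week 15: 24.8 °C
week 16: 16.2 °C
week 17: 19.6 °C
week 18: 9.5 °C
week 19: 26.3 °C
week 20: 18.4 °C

Weekly DD (7 × max(0, T̄ − 11.7)): 77.7, 29.4, 123.2, 11.9, 51.8, 0.0, 44.8, 0.0, 119.7, 85.4, 36.4, 0.0, 0.0, 74.9, 91.7, 31.5, 55.3, 0.0, 102.2, 46.9.
Season total = 982.8 DD.
Complete generations = ⌊982.8 / 126⌋ = 7.

7 generations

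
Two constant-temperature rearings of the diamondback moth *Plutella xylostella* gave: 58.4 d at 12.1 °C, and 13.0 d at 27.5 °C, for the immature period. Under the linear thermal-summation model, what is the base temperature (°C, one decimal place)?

7.7 °C

Under the model K = D·(T − T_b), so D₁·(T₁ − T_b) = D₂·(T₂ − T_b).
58.4·(12.1 − T_b) = 13.0·(27.5 − T_b)
T_b = (58.4·12.1 − 13.0·27.5) / (58.4 − 13.0) = 349.14 / 45.4 = 7.690 °C ≈ 7.7 °C.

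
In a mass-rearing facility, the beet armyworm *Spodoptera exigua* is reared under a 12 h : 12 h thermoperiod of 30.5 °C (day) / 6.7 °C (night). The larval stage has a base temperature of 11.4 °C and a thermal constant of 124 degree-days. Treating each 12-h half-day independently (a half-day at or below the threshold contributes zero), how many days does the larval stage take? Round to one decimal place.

13.0 days

Day half: max(0, 30.5 − 11.4) × 0.5 = 19.1 × 0.5 = 9.55 DD.
Night half: max(0, 6.7 − 11.4) × 0.5 = 0.0 × 0.5 = 0.00 DD.
Per 24 h: 9.55 DD/day.
Duration = 124 / 9.55 = 12.984 ≈ 13.0 days.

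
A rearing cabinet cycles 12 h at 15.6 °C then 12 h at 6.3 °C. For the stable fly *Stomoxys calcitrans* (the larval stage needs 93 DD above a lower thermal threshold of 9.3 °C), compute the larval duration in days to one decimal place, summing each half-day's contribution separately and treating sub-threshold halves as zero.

Day half: max(0, 15.6 − 9.3) × 0.5 = 6.3 × 0.5 = 3.15 DD.
Night half: max(0, 6.3 − 9.3) × 0.5 = 0.0 × 0.5 = 0.00 DD.
Per 24 h: 3.15 DD/day.
Duration = 93 / 3.15 = 29.524 ≈ 29.5 days.

29.5 days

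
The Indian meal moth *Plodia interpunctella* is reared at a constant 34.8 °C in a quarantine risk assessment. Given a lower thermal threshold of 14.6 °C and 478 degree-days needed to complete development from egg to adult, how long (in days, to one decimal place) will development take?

Daily accumulation = 34.8 − 14.6 = 20.2 DD/day.
Duration = 478 / 20.2 = 23.663 ≈ 23.7 days.

23.7 days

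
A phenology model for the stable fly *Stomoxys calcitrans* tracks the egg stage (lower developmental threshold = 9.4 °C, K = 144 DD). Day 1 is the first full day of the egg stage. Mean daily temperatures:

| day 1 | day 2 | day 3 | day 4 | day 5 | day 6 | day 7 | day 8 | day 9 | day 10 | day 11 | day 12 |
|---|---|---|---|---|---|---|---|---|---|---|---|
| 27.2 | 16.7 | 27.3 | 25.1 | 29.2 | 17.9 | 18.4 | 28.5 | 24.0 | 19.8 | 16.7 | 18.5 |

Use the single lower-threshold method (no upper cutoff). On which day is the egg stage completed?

Daily DD above 9.4 °C: 17.8, 7.3, 17.9, 15.7, 19.8, 8.5, 9.0, 19.1, 14.6, 10.4, 7.3, 9.1.
Cumulative: 17.8, 25.1, 43.0, 58.7, 78.5, 87.0, 96.0, 115.1, 129.7, 140.1, 147.4, 156.5.
The total first reaches 144 DD on day 11.

day 11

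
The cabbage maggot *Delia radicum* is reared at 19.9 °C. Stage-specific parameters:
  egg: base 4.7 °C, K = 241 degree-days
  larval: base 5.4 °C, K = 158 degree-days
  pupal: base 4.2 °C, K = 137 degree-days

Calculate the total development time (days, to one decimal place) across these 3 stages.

35.5 days

egg: 241 / (19.9 − 4.7) = 241 / 15.2 = 15.855 d.
larval: 158 / (19.9 − 5.4) = 158 / 14.5 = 10.897 d.
pupal: 137 / (19.9 − 4.2) = 137 / 15.7 = 8.726 d.
Sum = 35.478 ≈ 35.5 days.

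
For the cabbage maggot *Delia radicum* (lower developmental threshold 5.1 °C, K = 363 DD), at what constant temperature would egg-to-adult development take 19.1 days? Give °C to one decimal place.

24.1 °C

Required daily accumulation = 363 / 19.1 = 19.005 DD/day.
T = T_base + 19.005 = 5.1 + 19.005 = 24.105 ≈ 24.1 °C.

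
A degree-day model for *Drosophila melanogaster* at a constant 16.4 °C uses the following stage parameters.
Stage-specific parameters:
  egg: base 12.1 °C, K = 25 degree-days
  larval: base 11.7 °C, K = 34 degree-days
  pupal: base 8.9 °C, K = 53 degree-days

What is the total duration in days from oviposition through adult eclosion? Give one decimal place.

egg: 25 / (16.4 − 12.1) = 25 / 4.3 = 5.814 d.
larval: 34 / (16.4 − 11.7) = 34 / 4.7 = 7.234 d.
pupal: 53 / (16.4 − 8.9) = 53 / 7.5 = 7.067 d.
Sum = 20.115 ≈ 20.1 days.

20.1 days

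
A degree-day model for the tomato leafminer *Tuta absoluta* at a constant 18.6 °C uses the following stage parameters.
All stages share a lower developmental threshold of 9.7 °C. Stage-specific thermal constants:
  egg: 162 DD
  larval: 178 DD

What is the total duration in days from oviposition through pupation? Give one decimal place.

38.2 days

Daily accumulation at 18.6 °C = 18.6 − 9.7 = 8.9 DD/day.
Total K = 162 + 178 = 340 DD.
Total duration = 340 / 8.9 = 38.202 ≈ 38.2 days.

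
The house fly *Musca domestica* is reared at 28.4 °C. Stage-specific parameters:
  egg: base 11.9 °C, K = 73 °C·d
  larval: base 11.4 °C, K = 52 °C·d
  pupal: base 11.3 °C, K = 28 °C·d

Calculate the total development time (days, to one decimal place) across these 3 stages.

9.1 days

egg: 73 / (28.4 − 11.9) = 73 / 16.5 = 4.424 d.
larval: 52 / (28.4 − 11.4) = 52 / 17.0 = 3.059 d.
pupal: 28 / (28.4 − 11.3) = 28 / 17.1 = 1.637 d.
Sum = 9.120 ≈ 9.1 days.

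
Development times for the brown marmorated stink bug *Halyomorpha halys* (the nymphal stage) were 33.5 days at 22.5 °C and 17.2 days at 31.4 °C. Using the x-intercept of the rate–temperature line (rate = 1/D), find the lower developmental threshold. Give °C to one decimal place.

Under the model K = D·(T − T_b), so D₁·(T₁ − T_b) = D₂·(T₂ − T_b).
33.5·(22.5 − T_b) = 17.2·(31.4 − T_b)
T_b = (33.5·22.5 − 17.2·31.4) / (33.5 − 17.2) = 213.67 / 16.3 = 13.109 °C ≈ 13.1 °C.

13.1 °C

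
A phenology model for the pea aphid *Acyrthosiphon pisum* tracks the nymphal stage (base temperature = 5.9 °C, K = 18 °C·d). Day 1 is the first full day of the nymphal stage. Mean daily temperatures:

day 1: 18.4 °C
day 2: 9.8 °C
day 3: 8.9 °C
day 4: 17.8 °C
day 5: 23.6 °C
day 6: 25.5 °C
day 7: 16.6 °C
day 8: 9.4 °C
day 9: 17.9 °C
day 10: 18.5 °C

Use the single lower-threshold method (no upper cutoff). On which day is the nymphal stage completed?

Daily DD above 5.9 °C: 12.5, 3.9, 3.0, 11.9, 17.7, 19.6, 10.7, 3.5, 12.0, 12.6.
Cumulative: 12.5, 16.4, 19.4, 31.3, 49.0, 68.6, 79.3, 82.8, 94.8, 107.4.
The total first reaches 18 DD on day 3.

day 3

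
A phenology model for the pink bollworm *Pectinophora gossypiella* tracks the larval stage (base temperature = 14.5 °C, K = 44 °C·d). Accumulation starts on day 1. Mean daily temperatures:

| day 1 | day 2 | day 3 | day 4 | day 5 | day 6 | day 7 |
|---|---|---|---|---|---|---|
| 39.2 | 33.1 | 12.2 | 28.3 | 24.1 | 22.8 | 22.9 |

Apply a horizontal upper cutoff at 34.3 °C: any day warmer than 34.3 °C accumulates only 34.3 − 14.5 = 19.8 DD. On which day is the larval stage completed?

day 4

Daily DD above 14.5 °C (capped at 19.8): 19.8, 18.6, 0.0, 13.8, 9.6, 8.3, 8.4.
Cumulative: 19.8, 38.4, 38.4, 52.2, 61.8, 70.1, 78.5.
The total first reaches 44 DD on day 4.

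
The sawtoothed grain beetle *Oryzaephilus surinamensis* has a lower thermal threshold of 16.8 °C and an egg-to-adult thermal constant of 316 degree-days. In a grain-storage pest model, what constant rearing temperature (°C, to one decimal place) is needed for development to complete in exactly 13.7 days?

39.9 °C

Required daily accumulation = 316 / 13.7 = 23.066 DD/day.
T = T_base + 23.066 = 16.8 + 23.066 = 39.866 ≈ 39.9 °C.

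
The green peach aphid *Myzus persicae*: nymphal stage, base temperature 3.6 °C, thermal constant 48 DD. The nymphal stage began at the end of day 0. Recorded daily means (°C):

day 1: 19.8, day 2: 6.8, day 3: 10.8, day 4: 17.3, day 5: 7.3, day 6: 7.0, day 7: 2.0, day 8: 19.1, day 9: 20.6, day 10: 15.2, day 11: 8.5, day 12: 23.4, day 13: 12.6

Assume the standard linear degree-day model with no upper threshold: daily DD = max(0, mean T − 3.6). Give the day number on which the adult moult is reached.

day 8

Daily DD above 3.6 °C: 16.2, 3.2, 7.2, 13.7, 3.7, 3.4, 0.0, 15.5, 17.0, 11.6, 4.9, 19.8, 9.0.
Cumulative: 16.2, 19.4, 26.6, 40.3, 44.0, 47.4, 47.4, 62.9, 79.9, 91.5, 96.4, 116.2, 125.2.
The total first reaches 48 DD on day 8.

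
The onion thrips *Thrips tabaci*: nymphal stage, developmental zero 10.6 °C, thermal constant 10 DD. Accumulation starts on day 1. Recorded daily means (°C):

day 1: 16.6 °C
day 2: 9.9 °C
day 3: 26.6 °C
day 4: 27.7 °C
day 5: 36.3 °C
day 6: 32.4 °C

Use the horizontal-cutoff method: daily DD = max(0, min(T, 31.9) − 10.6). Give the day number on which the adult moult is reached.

day 3

Daily DD above 10.6 °C (capped at 21.3): 6.0, 0.0, 16.0, 17.1, 21.3, 21.3.
Cumulative: 6.0, 6.0, 22.0, 39.1, 60.4, 81.7.
The total first reaches 10 DD on day 3.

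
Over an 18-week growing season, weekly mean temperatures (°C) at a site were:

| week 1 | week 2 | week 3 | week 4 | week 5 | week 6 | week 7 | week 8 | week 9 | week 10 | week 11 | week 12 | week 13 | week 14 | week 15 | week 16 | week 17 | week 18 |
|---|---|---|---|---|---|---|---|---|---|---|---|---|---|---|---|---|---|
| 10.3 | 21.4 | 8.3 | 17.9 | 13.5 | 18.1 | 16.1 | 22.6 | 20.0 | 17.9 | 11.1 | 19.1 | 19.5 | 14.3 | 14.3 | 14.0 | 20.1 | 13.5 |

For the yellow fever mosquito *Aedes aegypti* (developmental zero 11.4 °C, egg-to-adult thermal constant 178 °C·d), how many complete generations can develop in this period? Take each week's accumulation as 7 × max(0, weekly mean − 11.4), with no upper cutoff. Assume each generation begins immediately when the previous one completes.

Weekly DD (7 × max(0, T̄ − 11.4)): 0.0, 70.0, 0.0, 45.5, 14.7, 46.9, 32.9, 78.4, 60.2, 45.5, 0.0, 53.9, 56.7, 20.3, 20.3, 18.2, 60.9, 14.7.
Season total = 639.1 DD.
Complete generations = ⌊639.1 / 178⌋ = 3.

3 generations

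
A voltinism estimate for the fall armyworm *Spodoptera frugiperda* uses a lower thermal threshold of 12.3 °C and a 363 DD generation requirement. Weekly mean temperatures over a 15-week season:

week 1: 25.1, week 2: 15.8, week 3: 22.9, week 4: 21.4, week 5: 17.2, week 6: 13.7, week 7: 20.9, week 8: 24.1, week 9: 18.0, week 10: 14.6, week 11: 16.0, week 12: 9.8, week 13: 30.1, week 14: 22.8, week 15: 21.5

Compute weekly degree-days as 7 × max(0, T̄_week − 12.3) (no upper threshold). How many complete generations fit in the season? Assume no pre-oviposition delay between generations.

Weekly DD (7 × max(0, T̄ − 12.3)): 89.6, 24.5, 74.2, 63.7, 34.3, 9.8, 60.2, 82.6, 39.9, 16.1, 25.9, 0.0, 124.6, 73.5, 64.4.
Season total = 783.3 DD.
Complete generations = ⌊783.3 / 363⌋ = 2.

2 generations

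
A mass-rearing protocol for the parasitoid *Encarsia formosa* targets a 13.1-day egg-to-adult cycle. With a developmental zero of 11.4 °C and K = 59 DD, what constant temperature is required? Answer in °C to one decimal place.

Required daily accumulation = 59 / 13.1 = 4.504 DD/day.
T = T_base + 4.504 = 11.4 + 4.504 = 15.904 ≈ 15.9 °C.

15.9 °C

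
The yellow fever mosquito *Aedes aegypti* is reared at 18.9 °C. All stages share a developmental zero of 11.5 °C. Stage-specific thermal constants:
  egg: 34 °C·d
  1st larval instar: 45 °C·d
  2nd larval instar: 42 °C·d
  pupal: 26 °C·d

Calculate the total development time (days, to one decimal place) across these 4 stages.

19.9 days

Daily accumulation at 18.9 °C = 18.9 − 11.5 = 7.4 DD/day.
Total K = 34 + 45 + 42 + 26 = 147 DD.
Total duration = 147 / 7.4 = 19.865 ≈ 19.9 days.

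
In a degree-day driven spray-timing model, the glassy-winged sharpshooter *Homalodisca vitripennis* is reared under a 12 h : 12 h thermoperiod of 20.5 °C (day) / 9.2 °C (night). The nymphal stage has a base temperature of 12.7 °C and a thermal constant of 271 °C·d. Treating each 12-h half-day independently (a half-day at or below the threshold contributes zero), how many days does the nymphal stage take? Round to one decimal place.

Day half: max(0, 20.5 − 12.7) × 0.5 = 7.8 × 0.5 = 3.90 DD.
Night half: max(0, 9.2 − 12.7) × 0.5 = 0.0 × 0.5 = 0.00 DD.
Per 24 h: 3.90 DD/day.
Duration = 271 / 3.90 = 69.487 ≈ 69.5 days.

69.5 days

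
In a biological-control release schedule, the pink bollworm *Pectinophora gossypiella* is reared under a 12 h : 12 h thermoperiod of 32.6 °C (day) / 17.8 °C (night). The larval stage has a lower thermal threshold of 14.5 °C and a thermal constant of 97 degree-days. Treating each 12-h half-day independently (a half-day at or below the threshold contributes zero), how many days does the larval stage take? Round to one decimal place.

9.1 days

Day half: max(0, 32.6 − 14.5) × 0.5 = 18.1 × 0.5 = 9.05 DD.
Night half: max(0, 17.8 − 14.5) × 0.5 = 3.3 × 0.5 = 1.65 DD.
Per 24 h: 10.70 DD/day.
Duration = 97 / 10.70 = 9.065 ≈ 9.1 days.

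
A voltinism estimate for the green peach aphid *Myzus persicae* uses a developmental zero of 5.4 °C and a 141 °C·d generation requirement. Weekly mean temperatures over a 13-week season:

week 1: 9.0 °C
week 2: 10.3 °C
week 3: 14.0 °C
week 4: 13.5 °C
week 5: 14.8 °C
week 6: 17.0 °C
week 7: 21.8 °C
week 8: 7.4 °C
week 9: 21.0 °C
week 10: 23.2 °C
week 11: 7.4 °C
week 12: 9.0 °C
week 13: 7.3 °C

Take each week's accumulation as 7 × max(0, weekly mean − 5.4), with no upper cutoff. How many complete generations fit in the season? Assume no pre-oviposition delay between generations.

Weekly DD (7 × max(0, T̄ − 5.4)): 25.2, 34.3, 60.2, 56.7, 65.8, 81.2, 114.8, 14.0, 109.2, 124.6, 14.0, 25.2, 13.3.
Season total = 738.5 DD.
Complete generations = ⌊738.5 / 141⌋ = 5.

5 generations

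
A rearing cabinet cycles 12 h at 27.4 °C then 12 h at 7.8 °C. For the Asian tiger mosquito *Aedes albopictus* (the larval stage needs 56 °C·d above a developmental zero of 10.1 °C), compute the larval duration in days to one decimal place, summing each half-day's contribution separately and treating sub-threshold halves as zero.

Day half: max(0, 27.4 − 10.1) × 0.5 = 17.3 × 0.5 = 8.65 DD.
Night half: max(0, 7.8 − 10.1) × 0.5 = 0.0 × 0.5 = 0.00 DD.
Per 24 h: 8.65 DD/day.
Duration = 56 / 8.65 = 6.474 ≈ 6.5 days.

6.5 days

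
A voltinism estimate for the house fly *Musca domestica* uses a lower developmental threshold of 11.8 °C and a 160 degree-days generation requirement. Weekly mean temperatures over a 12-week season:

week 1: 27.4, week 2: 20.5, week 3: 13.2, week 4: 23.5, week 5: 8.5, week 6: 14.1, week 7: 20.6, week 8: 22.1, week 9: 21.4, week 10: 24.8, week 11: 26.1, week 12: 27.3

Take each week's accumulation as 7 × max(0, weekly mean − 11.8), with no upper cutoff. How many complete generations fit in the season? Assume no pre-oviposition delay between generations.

4 generations

Weekly DD (7 × max(0, T̄ − 11.8)): 109.2, 60.9, 9.8, 81.9, 0.0, 16.1, 61.6, 72.1, 67.2, 91.0, 100.1, 108.5.
Season total = 778.4 DD.
Complete generations = ⌊778.4 / 160⌋ = 4.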